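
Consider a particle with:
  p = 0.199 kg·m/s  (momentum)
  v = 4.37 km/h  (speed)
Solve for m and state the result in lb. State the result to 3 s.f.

0.361 lb

Rearranging: m = p/v.
p = 0.199 kg·m/s; v = 4.37 km/h = 1.214 m/s.
m = 0.1639 kg
0.1639 kg × (1 lb / 0.4536 kg) = 0.3614 lb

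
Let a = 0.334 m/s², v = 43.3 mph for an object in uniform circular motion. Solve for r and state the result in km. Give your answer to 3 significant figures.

1.12 km

Rearranging: r = v²/a.
a = 0.334 m/s²; v = 43.3 mph = 19.36 m/s.
r = 1122 m
1122 m × (1 km / 1000 m) = 1.122 km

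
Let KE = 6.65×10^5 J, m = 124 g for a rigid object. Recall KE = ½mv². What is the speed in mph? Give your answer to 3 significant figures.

Rearranging KE = ½mv² for v: v = √(2·KE/m).
KE = 6.65×10^5 J; m = 124 g = 0.1240 kg.
v = 3275 m/s
3275 m/s × (1 mph / 0.4470 m/s) = 7326 mph

7330 mph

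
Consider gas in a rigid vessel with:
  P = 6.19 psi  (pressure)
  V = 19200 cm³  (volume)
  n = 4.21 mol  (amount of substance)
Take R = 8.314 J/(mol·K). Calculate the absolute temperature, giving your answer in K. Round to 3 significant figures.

23.4 K

Solving PV = nRT for T: T = PV/(nR).
P = 6.19 psi = 42679 Pa; V = 19200 cm³ = 0.01920 m³; n = 4.21 mol; R = 8.314 J/(mol·K).
T = 23.41 K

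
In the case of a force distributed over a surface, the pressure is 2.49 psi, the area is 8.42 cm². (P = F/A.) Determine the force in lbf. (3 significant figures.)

Rearranging: F = P·A.
P = 2.49 psi = 17168 Pa; A = 8.42 cm² = 8.420×10^-4 m².
F = 14.46 N
14.46 N × (1 lbf / 4.448 N) = 3.250 lbf

3.25 lbf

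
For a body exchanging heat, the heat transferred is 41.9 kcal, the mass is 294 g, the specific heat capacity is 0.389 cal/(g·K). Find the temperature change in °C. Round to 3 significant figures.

Rearranging Q = m·c·ΔT for ΔT: ΔT = Q/(m·c).
Q = 41.9 kcal = 1.753×10^5 J; m = 294 g = 0.2940 kg; c = 0.389 cal/(g·K) = 1628 J/(kg·K).
ΔT = 366.4 K
Since 1 °C = 1 K, 366.4 °C.

366 °C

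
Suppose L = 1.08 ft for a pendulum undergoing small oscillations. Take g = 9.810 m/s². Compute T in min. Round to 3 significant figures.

Directly: T = 2π√(L/g).
L = 1.08 ft = 0.3292 m; g = 9.810 m/s².
T = 1.151 s
1.151 s × (1 min / 60.00 s) = 0.01918 min

0.0192 min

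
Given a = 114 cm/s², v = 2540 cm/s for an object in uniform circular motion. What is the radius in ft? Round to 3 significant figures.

1860 ft

Rearranging: r = v²/a.
a = 114 cm/s² = 1.140 m/s²; v = 2540 cm/s = 25.40 m/s.
r = 565.9 m
565.9 m × (1 ft / 0.3048 m) = 1857 ft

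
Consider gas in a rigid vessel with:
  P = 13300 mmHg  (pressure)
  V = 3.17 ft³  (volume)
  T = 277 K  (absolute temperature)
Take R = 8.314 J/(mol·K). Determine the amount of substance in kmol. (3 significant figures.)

From the ideal-gas law: n = PV/(RT).
P = 13300 mmHg = 1.773×10^6 Pa; V = 3.17 ft³ = 0.08976 m³; T = 277 K; R = 8.314 J/(mol·K).
n = 69.11 mol
69.11 mol × (1 kmol / 1000 mol) = 0.06911 kmol

0.0691 kmol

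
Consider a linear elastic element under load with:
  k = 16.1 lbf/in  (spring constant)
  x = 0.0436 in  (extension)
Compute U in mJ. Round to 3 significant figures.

1.73 mJ

U is given directly by: U = ½kx².
k = 16.1 lbf/in = 2820 N/m; x = 0.0436 in = 0.001107 m.
U = 0.001729 J
0.001729 J × (1 mJ / 0.001000 J) = 1.729 mJ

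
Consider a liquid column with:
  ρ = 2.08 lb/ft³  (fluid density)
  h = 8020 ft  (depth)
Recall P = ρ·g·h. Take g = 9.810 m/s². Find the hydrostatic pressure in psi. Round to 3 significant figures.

116 psi

P is given directly by: P = ρgh.
ρ = 2.08 lb/ft³ = 33.32 kg/m³; h = 8020 ft = 2444 m; g = 9.810 m/s².
P = 7.990×10^5 Pa
7.990×10^5 Pa × (1 psi / 6895 Pa) = 115.9 psi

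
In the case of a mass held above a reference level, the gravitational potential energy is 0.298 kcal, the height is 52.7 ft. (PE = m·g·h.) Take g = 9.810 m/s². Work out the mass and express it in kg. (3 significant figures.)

Solving PE = m·g·h for m: m = PE/(g·h).
PE = 0.298 kcal = 1247 J; h = 52.7 ft = 16.06 m; g = 9.810 m/s².
m = 7.912 kg

7.91 kg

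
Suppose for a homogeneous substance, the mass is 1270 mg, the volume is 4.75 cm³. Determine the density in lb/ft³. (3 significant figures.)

ρ is given directly by: ρ = m/V.
m = 1270 mg = 0.001270 kg; V = 4.75 cm³ = 4.750×10^-6 m³.
ρ = 267.4 kg/m³
267.4 kg/m³ × (1 lb/ft³ / 16.02 kg/m³) = 16.69 lb/ft³

16.7 lb/ft³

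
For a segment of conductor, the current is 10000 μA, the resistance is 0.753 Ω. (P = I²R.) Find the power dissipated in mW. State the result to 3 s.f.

0.0753 mW

Directly: P = I²R.
I = 10000 μA = 0.01000 A; R = 0.753 Ω.
P = 7.530×10^-5 W  (the unit combination reduces to kg·m²/s³ = W)
7.530×10^-5 W × (1 mW / 0.001000 W) = 0.07530 mW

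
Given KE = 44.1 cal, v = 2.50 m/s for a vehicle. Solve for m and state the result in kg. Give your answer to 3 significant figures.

59.0 kg

Rearranging KE = ½mv² for m: m = 2·KE/v².
KE = 44.1 cal = 184.5 J; v = 2.50 m/s.
m = 59.04 kg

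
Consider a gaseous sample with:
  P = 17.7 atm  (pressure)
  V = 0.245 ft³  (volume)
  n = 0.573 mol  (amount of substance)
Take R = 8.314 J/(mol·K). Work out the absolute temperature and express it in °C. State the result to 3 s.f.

From the ideal-gas law: T = PV/(nR).
P = 17.7 atm = 1.793×10^6 Pa; V = 0.245 ft³ = 0.006938 m³; n = 0.573 mol; R = 8.314 J/(mol·K).
T = 2612 K
2612 K − 273.15 = 2339 °C

2340 °C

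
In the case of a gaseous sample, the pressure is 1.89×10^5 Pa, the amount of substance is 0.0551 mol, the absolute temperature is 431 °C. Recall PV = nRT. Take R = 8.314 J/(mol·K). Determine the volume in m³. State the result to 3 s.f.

0.00171 m³

Solving PV = nRT for V: V = nRT/P.
P = 1.89×10^5 Pa; n = 0.0551 mol; T = 431 °C = 704.1 K; R = 8.314 J/(mol·K).
V = 0.001707 m³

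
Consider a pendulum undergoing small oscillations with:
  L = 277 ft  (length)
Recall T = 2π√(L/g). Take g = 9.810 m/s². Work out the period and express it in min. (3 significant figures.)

Directly: T = 2π√(L/g).
L = 277 ft = 84.43 m; g = 9.810 m/s².
T = 18.43 s
18.43 s × (1 min / 60.00 s) = 0.3072 min

0.307 min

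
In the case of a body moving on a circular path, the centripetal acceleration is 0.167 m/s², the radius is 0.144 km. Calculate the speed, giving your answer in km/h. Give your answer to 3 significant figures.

17.7 km/h

Solving a = v²/r for v: v = √(a·r).
a = 0.167 m/s²; r = 0.144 km = 144.0 m.
v = 4.904 m/s
4.904 m/s × (1 km/h / 0.2778 m/s) = 17.65 km/h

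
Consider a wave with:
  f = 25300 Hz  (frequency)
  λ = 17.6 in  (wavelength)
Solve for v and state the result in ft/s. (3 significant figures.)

37100 ft/s

v is given directly by: v = fλ.
f = 25300 Hz; λ = 17.6 in = 0.4470 m.
v = 11310 m/s
11310 m/s × (1 ft/s / 0.3048 m/s) = 37107 ft/s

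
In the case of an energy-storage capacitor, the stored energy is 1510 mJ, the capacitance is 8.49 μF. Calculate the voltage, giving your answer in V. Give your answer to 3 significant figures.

596 V

Solving E = ½C·V² for V: V = √(2E/C).
E = 1510 mJ = 1.510 J; C = 8.49 μF = 8.490×10^-6 F.
V = 596.4 V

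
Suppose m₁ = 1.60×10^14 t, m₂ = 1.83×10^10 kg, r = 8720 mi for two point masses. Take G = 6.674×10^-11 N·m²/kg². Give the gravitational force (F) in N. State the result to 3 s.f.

992 N

From Newton's law of gravitation: F = Gm₁m₂/r².
m₁ = 1.60×10^14 t = 1.600×10^17 kg; m₂ = 1.83×10^10 kg; r = 8720 mi = 1.403×10^7 m; G = 6.674×10^-11 N·m²/kg².
F = 992.3 N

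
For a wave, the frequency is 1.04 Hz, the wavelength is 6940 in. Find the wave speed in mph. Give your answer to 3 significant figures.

410 mph

v is given directly by: v = fλ.
f = 1.04 Hz; λ = 6940 in = 176.3 m.
v = 183.3 m/s
183.3 m/s × (1 mph / 0.4470 m/s) = 410.1 mph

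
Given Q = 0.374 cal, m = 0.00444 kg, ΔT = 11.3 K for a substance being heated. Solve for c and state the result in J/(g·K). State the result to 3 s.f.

Solving Q = m·c·ΔT for c: c = Q/(m·ΔT).
Q = 0.374 cal = 1.565 J; m = 0.00444 kg; ΔT = 11.3 K.
c = 31.19 J/(kg·K)
31.19 J/(kg·K) × (1 J/(g·K) / 1000 J/(kg·K)) = 0.03119 J/(g·K)

0.0312 J/(g·K)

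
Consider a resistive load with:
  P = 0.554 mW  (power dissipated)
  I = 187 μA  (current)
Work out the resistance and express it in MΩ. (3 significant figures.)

0.0158 MΩ

Rearranging P = I²R for R: R = P/I².
P = 0.554 mW = 5.540×10^-4 W; I = 187 μA = 1.870×10^-4 A.
R = 15843 Ω
15843 Ω × (1 MΩ / 1.000×10^6 Ω) = 0.01584 MΩ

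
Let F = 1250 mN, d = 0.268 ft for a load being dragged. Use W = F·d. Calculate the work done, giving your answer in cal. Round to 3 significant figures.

W is given directly by: W = F·d.
F = 1250 mN = 1.250 N; d = 0.268 ft = 0.08169 m.
W = 0.1021 J
0.1021 J × (1 cal / 4.184 J) = 0.02440 cal

0.0244 cal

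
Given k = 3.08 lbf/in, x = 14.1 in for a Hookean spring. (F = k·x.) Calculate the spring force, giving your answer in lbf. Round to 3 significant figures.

From Hooke's law: F = kx.
k = 3.08 lbf/in = 539.4 N/m; x = 14.1 in = 0.3581 m.
F = 193.2 N
193.2 N × (1 lbf / 4.448 N) = 43.43 lbf

43.4 lbf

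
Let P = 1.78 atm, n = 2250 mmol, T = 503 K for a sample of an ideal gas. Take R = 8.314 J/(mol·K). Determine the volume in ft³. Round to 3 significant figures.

1.84 ft³

From the ideal-gas law: V = nRT/P.
P = 1.78 atm = 1.804×10^5 Pa; n = 2250 mmol = 2.250 mol; T = 503 K; R = 8.314 J/(mol·K).
V = 0.05217 m³
0.05217 m³ × (1 ft³ / 0.02832 m³) = 1.842 ft³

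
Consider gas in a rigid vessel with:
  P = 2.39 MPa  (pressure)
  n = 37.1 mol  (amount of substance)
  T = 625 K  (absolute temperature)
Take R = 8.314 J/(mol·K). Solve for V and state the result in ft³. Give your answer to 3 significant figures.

2.85 ft³

From the ideal-gas law: V = nRT/P.
P = 2.39 MPa = 2.390×10^6 Pa; n = 37.1 mol; T = 625 K; R = 8.314 J/(mol·K).
V = 0.08066 m³
0.08066 m³ × (1 ft³ / 0.02832 m³) = 2.849 ft³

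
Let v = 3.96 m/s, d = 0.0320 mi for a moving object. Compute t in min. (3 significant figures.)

0.217 min

Solving v = d/t for t: t = d/v.
v = 3.96 m/s; d = 0.0320 mi = 51.50 m.
t = 13.00 s
13.00 s × (1 min / 60.00 s) = 0.2167 min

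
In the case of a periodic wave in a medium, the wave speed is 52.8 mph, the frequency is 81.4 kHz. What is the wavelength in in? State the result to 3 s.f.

Rearranging v = f·λ for λ: λ = v/f.
v = 52.8 mph = 23.60 m/s; f = 81.4 kHz = 81400 Hz.
λ = 2.900×10^-4 m
2.900×10^-4 m × (1 in / 0.02540 m) = 0.01142 in

0.0114 in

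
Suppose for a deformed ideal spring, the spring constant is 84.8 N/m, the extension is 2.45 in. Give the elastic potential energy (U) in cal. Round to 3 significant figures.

0.0392 cal

U is given directly by: U = ½kx².
k = 84.8 N/m; x = 2.45 in = 0.06223 m.
U = 0.1642 J  (the unit combination reduces to kg·m²/s² = J)
0.1642 J × (1 cal / 4.184 J) = 0.03924 cal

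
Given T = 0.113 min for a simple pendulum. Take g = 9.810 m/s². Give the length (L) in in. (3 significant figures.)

450 in

Rearranging T = 2π√(L/g) for L: L = g·(T/2π)².
T = 0.113 min = 6.780 s; g = 9.810 m/s².
L = 11.42 m
11.42 m × (1 in / 0.02540 m) = 449.7 in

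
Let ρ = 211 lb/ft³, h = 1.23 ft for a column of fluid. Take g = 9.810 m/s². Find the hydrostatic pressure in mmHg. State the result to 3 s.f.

93.2 mmHg

P is given directly by: P = ρgh.
ρ = 211 lb/ft³ = 3380 kg/m³; h = 1.23 ft = 0.3749 m; g = 9.810 m/s².
P = 12431 Pa
12431 Pa × (1 mmHg / 133.3 Pa) = 93.24 mmHg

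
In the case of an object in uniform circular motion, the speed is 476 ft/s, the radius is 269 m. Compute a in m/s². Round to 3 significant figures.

78.3 m/s²

a is given directly by: a = v²/r.
v = 476 ft/s = 145.1 m/s; r = 269 m.
a = 78.25 m/s²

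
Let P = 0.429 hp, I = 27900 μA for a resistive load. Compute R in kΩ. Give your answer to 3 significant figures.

Rearranging: R = P/I².
P = 0.429 hp = 319.9 W; I = 27900 μA = 0.02790 A.
R = 4.110×10^5 Ω
4.110×10^5 Ω × (1 kΩ / 1000 Ω) = 411.0 kΩ

411 kΩ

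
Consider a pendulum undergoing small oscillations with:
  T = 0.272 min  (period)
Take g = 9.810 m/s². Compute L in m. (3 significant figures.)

Rearranging: L = g·(T/2π)².
T = 0.272 min = 16.32 s; g = 9.810 m/s².
L = 66.18 m

66.2 m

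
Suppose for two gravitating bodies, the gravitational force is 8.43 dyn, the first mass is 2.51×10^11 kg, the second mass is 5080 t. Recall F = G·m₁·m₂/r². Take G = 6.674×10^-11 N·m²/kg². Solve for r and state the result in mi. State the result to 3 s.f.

Rearranging F = G·m₁·m₂/r² for r: r = √(G·m₁m₂/F).
F = 8.43 dyn = 8.430×10^-5 N; m₁ = 2.51×10^11 kg; m₂ = 5080 t = 5.080×10^6 kg; G = 6.674×10^-11 N·m²/kg².
r = 1.005×10^6 m
1.005×10^6 m × (1 mi / 1609 m) = 624.3 mi

624 mi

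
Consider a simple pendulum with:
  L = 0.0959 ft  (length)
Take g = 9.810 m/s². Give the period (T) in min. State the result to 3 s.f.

0.00572 min

Directly: T = 2π√(L/g).
L = 0.0959 ft = 0.02923 m; g = 9.810 m/s².
T = 0.3430 s
0.3430 s × (1 min / 60.00 s) = 0.005716 min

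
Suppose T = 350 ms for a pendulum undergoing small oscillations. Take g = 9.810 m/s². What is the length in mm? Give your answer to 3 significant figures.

30.4 mm

Solving T = 2π√(L/g) for L: L = g·(T/2π)².
T = 350 ms = 0.3500 s; g = 9.810 m/s².
L = 0.03044 m
0.03044 m × (1 mm / 0.001000 m) = 30.44 mm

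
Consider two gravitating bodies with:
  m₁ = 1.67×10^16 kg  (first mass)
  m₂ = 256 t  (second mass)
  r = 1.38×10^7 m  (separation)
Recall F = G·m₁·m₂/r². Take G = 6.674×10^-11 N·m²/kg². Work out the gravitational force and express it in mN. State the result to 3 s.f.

From Newton's law of gravitation: F = Gm₁m₂/r².
m₁ = 1.67×10^16 kg; m₂ = 256 t = 2.560×10^5 kg; r = 1.38×10^7 m; G = 6.674×10^-11 N·m²/kg².
F = 0.001498 N  (the unit combination reduces to kg·m/s² = N)
0.001498 N × (1 mN / 0.001000 N) = 1.498 mN

1.50 mN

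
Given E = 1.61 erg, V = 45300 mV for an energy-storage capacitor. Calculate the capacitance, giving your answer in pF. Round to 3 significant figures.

Rearranging E = ½C·V² for C: C = 2E/V².
E = 1.61 erg = 1.610×10^-7 J; V = 45300 mV = 45.30 V.
C = 1.569×10^-10 F
1.569×10^-10 F × (1 pF / 1.000×10^-12 F) = 156.9 pF

157 pF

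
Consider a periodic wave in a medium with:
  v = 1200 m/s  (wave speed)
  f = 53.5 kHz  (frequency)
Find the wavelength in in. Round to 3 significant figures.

Rearranging v = f·λ for λ: λ = v/f.
v = 1200 m/s; f = 53.5 kHz = 53500 Hz.
λ = 0.02243 m
0.02243 m × (1 in / 0.02540 m) = 0.8831 in

0.883 in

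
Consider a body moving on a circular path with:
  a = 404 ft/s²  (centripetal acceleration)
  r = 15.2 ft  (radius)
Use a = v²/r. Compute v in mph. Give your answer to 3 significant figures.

Solving a = v²/r for v: v = √(a·r).
a = 404 ft/s² = 123.1 m/s²; r = 15.2 ft = 4.633 m.
v = 23.89 m/s
23.89 m/s × (1 mph / 0.4470 m/s) = 53.43 mph

53.4 mph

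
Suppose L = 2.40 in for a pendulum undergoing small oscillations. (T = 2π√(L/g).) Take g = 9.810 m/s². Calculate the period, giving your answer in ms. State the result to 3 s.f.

495 ms

Directly: T = 2π√(L/g).
L = 2.40 in = 0.06096 m; g = 9.810 m/s².
T = 0.4953 s
0.4953 s × (1 ms / 0.001000 s) = 495.3 ms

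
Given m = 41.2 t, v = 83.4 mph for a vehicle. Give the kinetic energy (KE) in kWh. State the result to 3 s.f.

KE is given directly by: KE = ½mv².
m = 41.2 t = 41200 kg; v = 83.4 mph = 37.28 m/s.
KE = 2.863×10^7 J  (the unit combination reduces to kg·m²/s² = J)
2.863×10^7 J × (1 kWh / 3.600×10^6 J) = 7.954 kWh

7.95 kWh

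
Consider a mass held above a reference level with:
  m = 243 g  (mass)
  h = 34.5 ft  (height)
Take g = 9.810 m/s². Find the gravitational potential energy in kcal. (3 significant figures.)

PE is given directly by: PE = mgh.
m = 243 g = 0.2430 kg; h = 34.5 ft = 10.52 m; g = 9.810 m/s².
PE = 25.07 J  (the unit combination reduces to kg·m²/s² = J)
25.07 J × (1 kcal / 4184 J) = 0.005991 kcal

0.00599 kcal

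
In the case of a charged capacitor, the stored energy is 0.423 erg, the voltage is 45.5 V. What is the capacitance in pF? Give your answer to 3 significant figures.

Solving E = ½C·V² for C: C = 2E/V².
E = 0.423 erg = 4.230×10^-8 J; V = 45.5 V.
C = 4.086×10^-11 F
4.086×10^-11 F × (1 pF / 1.000×10^-12 F) = 40.86 pF

40.9 pF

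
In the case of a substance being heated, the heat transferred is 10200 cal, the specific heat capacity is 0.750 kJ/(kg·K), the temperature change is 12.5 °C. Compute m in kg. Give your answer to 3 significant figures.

4.55 kg

Rearranging Q = m·c·ΔT for m: m = Q/(c·ΔT).
Q = 10200 cal = 42677 J; c = 0.750 kJ/(kg·K) = 750.0 J/(kg·K); ΔT = 12.5 °C = 12.50 K.
m = 4.552 kg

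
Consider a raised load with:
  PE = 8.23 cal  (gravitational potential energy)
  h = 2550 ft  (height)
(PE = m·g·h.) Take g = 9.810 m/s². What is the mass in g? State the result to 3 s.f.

4.52 g

Solving PE = m·g·h for m: m = PE/(g·h).
PE = 8.23 cal = 34.43 J; h = 2550 ft = 777.2 m; g = 9.810 m/s².
m = 0.004516 kg
0.004516 kg × (1 g / 0.001000 kg) = 4.516 g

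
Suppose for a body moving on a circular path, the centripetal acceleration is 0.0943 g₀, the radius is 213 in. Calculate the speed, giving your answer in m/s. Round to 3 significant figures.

Rearranging a = v²/r for v: v = √(a·r).
a = 0.0943 g₀ = 0.9248 m/s²; r = 213 in = 5.410 m.
v = 2.237 m/s

2.24 m/s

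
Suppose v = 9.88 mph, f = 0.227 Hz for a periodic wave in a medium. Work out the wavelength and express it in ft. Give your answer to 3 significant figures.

63.8 ft

Rearranging: λ = v/f.
v = 9.88 mph = 4.417 m/s; f = 0.227 Hz.
λ = 19.46 m
19.46 m × (1 ft / 0.3048 m) = 63.84 ft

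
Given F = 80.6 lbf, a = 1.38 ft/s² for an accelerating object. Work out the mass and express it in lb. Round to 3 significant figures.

Rearranging: m = F/a.
F = 80.6 lbf = 358.5 N; a = 1.38 ft/s² = 0.4206 m/s².
m = 852.4 kg
852.4 kg × (1 lb / 0.4536 kg) = 1879 lb

1880 lb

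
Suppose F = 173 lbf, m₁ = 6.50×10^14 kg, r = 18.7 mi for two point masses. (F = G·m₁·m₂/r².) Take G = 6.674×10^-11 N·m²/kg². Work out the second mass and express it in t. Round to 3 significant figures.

Rearranging: m₂ = F·r²/(G·m₁).
F = 173 lbf = 769.5 N; m₁ = 6.50×10^14 kg; r = 18.7 mi = 30095 m; G = 6.674×10^-11 N·m²/kg².
m₂ = 1.607×10^7 kg
1.607×10^7 kg × (1 t / 1000 kg) = 16066 t

16100 t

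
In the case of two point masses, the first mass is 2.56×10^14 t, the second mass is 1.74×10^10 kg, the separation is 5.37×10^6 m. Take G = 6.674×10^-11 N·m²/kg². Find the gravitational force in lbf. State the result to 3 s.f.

From Newton's law of gravitation: F = Gm₁m₂/r².
m₁ = 2.56×10^14 t = 2.560×10^17 kg; m₂ = 1.74×10^10 kg; r = 5.37×10^6 m; G = 6.674×10^-11 N·m²/kg².
F = 10309 N
10309 N × (1 lbf / 4.448 N) = 2318 lbf

2320 lbf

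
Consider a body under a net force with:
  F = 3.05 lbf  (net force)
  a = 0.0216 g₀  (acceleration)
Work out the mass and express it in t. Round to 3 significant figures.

From Newton's second law: m = F/a.
F = 3.05 lbf = 13.57 N; a = 0.0216 g₀ = 0.2118 m/s².
m = 64.05 kg
64.05 kg × (1 t / 1000 kg) = 0.06405 t

0.0640 t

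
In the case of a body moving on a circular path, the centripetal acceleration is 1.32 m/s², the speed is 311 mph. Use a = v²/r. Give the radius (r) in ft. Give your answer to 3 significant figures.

48000 ft

Rearranging a = v²/r for r: r = v²/a.
a = 1.32 m/s²; v = 311 mph = 139.0 m/s.
r = 14643 m
14643 m × (1 ft / 0.3048 m) = 48042 ft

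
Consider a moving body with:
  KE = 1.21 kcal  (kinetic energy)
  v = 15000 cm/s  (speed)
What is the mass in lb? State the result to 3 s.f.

Rearranging: m = 2·KE/v².
KE = 1.21 kcal = 5063 J; v = 15000 cm/s = 150.0 m/s.
m = 0.4500 kg
0.4500 kg × (1 lb / 0.4536 kg) = 0.9921 lb

0.992 lb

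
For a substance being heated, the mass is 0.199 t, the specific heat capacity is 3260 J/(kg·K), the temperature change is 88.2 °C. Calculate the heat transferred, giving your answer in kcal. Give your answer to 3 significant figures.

13700 kcal

Q is given directly by: Q = mcΔT.
m = 0.199 t = 199.0 kg; c = 3260 J/(kg·K); ΔT = 88.2 °C = 88.20 K.
Q = 5.722×10^7 J
5.722×10^7 J × (1 kcal / 4184 J) = 13676 kcal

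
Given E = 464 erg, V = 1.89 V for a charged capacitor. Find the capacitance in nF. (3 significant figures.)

Rearranging: C = 2E/V².
E = 464 erg = 4.640×10^-5 J; V = 1.89 V.
C = 2.598×10^-5 F
2.598×10^-5 F × (1 nF / 1.000×10^-9 F) = 25979 nF

26000 nF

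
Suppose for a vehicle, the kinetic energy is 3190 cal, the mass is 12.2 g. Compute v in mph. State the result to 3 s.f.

Rearranging KE = ½mv² for v: v = √(2·KE/m).
KE = 3190 cal = 13347 J; m = 12.2 g = 0.01220 kg.
v = 1479 m/s
1479 m/s × (1 mph / 0.4470 m/s) = 3309 mph

3310 mph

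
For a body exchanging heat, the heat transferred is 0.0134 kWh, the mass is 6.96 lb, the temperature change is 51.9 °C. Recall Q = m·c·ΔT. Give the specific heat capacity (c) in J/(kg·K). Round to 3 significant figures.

Solving Q = m·c·ΔT for c: c = Q/(m·ΔT).
Q = 0.0134 kWh = 48240 J; m = 6.96 lb = 3.157 kg; ΔT = 51.9 °C = 51.90 K.
c = 294.4 J/(kg·K)

294 J/(kg·K)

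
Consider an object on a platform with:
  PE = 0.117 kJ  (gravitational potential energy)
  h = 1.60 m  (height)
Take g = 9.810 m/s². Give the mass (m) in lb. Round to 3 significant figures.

Rearranging: m = PE/(g·h).
PE = 0.117 kJ = 117.0 J; h = 1.60 m; g = 9.810 m/s².
m = 7.454 kg
7.454 kg × (1 lb / 0.4536 kg) = 16.43 lb

16.4 lb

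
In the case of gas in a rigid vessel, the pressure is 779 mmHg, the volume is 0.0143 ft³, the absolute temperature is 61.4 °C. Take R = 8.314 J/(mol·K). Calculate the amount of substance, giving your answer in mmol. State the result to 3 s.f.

15.1 mmol

Rearranging: n = PV/(RT).
P = 779 mmHg = 1.039×10^5 Pa; V = 0.0143 ft³ = 4.049×10^-4 m³; T = 61.4 °C = 334.5 K; R = 8.314 J/(mol·K).
n = 0.01512 mol
0.01512 mol × (1 mmol / 0.001000 mol) = 15.12 mmol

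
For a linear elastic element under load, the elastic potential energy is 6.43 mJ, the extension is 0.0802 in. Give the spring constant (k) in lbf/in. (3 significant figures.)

17.7 lbf/in

Rearranging U = ½k·x² for k: k = 2U/x².
U = 6.43 mJ = 0.006430 J; x = 0.0802 in = 0.002037 m.
k = 3099 N/m
3099 N/m × (1 lbf/in / 175.1 N/m) = 17.70 lbf/in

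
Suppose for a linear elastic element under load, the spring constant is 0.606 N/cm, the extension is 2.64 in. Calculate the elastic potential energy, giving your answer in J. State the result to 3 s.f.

0.136 J

U is given directly by: U = ½kx².
k = 0.606 N/cm = 60.60 N/m; x = 2.64 in = 0.06706 m.
U = 0.1362 J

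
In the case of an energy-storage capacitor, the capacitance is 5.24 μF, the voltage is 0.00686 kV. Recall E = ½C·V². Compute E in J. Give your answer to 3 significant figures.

Directly: E = ½CV².
C = 5.24 μF = 5.240×10^-6 F; V = 0.00686 kV = 6.860 V.
E = 1.233×10^-4 J

1.23×10^-4 J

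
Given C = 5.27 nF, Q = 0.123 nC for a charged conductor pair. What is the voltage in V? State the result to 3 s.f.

0.0233 V

Rearranging: V = Q/C.
C = 5.27 nF = 5.270×10^-9 F; Q = 0.123 nC = 1.230×10^-10 C.
V = 0.02334 V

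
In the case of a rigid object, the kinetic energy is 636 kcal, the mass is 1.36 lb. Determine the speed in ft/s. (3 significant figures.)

Rearranging: v = √(2·KE/m).
KE = 636 kcal = 2.661×10^6 J; m = 1.36 lb = 0.6169 kg.
v = 2937 m/s
2937 m/s × (1 ft/s / 0.3048 m/s) = 9637 ft/s

9640 ft/s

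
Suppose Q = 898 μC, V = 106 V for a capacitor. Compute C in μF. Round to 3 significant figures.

8.47 μF

Directly: C = Q/V.
Q = 898 μC = 8.980×10^-4 C; V = 106 V.
C = 8.472×10^-6 F
8.472×10^-6 F × (1 μF / 1.000×10^-6 F) = 8.472 μF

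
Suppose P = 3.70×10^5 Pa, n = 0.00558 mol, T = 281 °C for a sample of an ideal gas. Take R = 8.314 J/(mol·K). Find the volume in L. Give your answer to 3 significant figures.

From the ideal-gas law: V = nRT/P.
P = 3.70×10^5 Pa; n = 0.00558 mol; T = 281 °C = 554.1 K; R = 8.314 J/(mol·K).
V = 6.948×10^-5 m³
6.948×10^-5 m³ × (1 L / 0.001000 m³) = 0.06948 L

0.0695 L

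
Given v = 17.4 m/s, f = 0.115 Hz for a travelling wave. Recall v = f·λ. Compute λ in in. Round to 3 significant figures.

5960 in

Rearranging: λ = v/f.
v = 17.4 m/s; f = 0.115 Hz.
λ = 151.3 m
151.3 m × (1 in / 0.02540 m) = 5957 in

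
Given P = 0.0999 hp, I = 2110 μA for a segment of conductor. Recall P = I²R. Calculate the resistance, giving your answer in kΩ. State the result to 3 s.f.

16700 kΩ

Solving P = I²R for R: R = P/I².
P = 0.0999 hp = 74.50 W; I = 2110 μA = 0.002110 A.
R = 1.673×10^7 Ω
1.673×10^7 Ω × (1 kΩ / 1000 Ω) = 16733 kΩ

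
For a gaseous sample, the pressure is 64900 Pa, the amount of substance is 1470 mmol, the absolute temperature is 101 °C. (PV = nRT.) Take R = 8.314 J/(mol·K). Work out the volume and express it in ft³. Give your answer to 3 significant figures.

2.49 ft³

From the ideal-gas law: V = nRT/P.
P = 64900 Pa; n = 1470 mmol = 1.470 mol; T = 101 °C = 374.1 K; R = 8.314 J/(mol·K).
V = 0.07046 m³
0.07046 m³ × (1 ft³ / 0.02832 m³) = 2.488 ft³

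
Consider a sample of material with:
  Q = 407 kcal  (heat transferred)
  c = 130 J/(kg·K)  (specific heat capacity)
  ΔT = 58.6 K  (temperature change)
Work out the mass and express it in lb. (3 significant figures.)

493 lb

Solving Q = m·c·ΔT for m: m = Q/(c·ΔT).
Q = 407 kcal = 1.703×10^6 J; c = 130 J/(kg·K); ΔT = 58.6 K.
m = 223.5 kg
223.5 kg × (1 lb / 0.4536 kg) = 492.8 lb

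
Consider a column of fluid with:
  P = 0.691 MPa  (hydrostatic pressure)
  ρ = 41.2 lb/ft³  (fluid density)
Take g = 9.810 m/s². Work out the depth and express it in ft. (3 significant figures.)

Solving P = ρ·g·h for h: h = P/(ρ·g).
P = 0.691 MPa = 6.910×10^5 Pa; ρ = 41.2 lb/ft³ = 660.0 kg/m³; g = 9.810 m/s².
h = 106.7 m
106.7 m × (1 ft / 0.3048 m) = 350.2 ft

350 ft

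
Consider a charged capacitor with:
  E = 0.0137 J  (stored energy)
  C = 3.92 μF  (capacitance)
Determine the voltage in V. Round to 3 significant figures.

83.6 V

Rearranging E = ½C·V² for V: V = √(2E/C).
E = 0.0137 J; C = 3.92 μF = 3.920×10^-6 F.
V = 83.60 V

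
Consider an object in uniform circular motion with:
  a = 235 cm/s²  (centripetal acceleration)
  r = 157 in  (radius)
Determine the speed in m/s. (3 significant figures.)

Rearranging a = v²/r for v: v = √(a·r).
a = 235 cm/s² = 2.350 m/s²; r = 157 in = 3.988 m.
v = 3.061 m/s

3.06 m/s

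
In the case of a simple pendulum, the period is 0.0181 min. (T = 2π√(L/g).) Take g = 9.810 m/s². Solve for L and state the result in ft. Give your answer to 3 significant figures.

Rearranging: L = g·(T/2π)².
T = 0.0181 min = 1.086 s; g = 9.810 m/s².
L = 0.2931 m
0.2931 m × (1 ft / 0.3048 m) = 0.9615 ft

0.962 ft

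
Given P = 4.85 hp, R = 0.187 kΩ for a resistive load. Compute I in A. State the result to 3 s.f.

Rearranging P = I²R for I: I = √(P/R).
P = 4.85 hp = 3617 W; R = 0.187 kΩ = 187.0 Ω.
I = 4.398 A

4.40 A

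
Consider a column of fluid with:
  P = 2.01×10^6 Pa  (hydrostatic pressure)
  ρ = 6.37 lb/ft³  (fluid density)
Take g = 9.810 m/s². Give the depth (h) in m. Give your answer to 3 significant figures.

2010 m

Solving P = ρ·g·h for h: h = P/(ρ·g).
P = 2.01×10^6 Pa; ρ = 6.37 lb/ft³ = 102.0 kg/m³; g = 9.810 m/s².
h = 2008 m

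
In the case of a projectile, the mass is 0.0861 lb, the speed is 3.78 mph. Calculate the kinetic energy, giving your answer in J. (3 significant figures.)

0.0558 J

Directly: KE = ½mv².
m = 0.0861 lb = 0.03905 kg; v = 3.78 mph = 1.690 m/s.
KE = 0.05576 J  (the unit combination reduces to kg·m²/s² = J)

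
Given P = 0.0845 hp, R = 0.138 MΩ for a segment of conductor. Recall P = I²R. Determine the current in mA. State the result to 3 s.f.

Rearranging: I = √(P/R).
P = 0.0845 hp = 63.01 W; R = 0.138 MΩ = 1.380×10^5 Ω.
I = 0.02137 A
0.02137 A × (1 mA / 0.001000 A) = 21.37 mA

21.4 mA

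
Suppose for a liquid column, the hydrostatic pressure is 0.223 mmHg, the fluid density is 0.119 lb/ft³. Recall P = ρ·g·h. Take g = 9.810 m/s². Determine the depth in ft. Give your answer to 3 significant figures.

Solving P = ρ·g·h for h: h = P/(ρ·g).
P = 0.223 mmHg = 29.73 Pa; ρ = 0.119 lb/ft³ = 1.906 kg/m³; g = 9.810 m/s².
h = 1.590 m
1.590 m × (1 ft / 0.3048 m) = 5.216 ft

5.22 ft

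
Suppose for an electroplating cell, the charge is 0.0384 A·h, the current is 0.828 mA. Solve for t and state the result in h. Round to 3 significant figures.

Solving q = I·t for t: t = q/I.
q = 0.0384 A·h = 138.2 C; I = 0.828 mA = 8.280×10^-4 A.
t = 1.670×10^5 s
1.670×10^5 s × (1 h / 3600 s) = 46.38 h

46.4 h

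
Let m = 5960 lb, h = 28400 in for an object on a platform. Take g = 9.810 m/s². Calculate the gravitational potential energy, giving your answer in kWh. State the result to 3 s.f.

PE is given directly by: PE = mgh.
m = 5960 lb = 2703 kg; h = 28400 in = 721.4 m; g = 9.810 m/s².
PE = 1.913×10^7 J
1.913×10^7 J × (1 kWh / 3.600×10^6 J) = 5.314 kWh

5.31 kWh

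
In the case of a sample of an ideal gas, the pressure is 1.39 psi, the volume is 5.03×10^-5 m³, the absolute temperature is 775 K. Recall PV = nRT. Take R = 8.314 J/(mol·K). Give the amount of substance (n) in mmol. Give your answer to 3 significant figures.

From the ideal-gas law: n = PV/(RT).
P = 1.39 psi = 9584 Pa; V = 5.03×10^-5 m³; T = 775 K; R = 8.314 J/(mol·K).
n = 7.482×10^-5 mol
7.482×10^-5 mol × (1 mmol / 0.001000 mol) = 0.07482 mmol

0.0748 mmol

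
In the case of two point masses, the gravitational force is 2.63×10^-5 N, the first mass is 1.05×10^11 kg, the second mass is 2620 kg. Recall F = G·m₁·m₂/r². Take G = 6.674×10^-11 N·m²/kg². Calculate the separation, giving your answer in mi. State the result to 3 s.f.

From Newton's law of gravitation: r = √(G·m₁m₂/F).
F = 2.63×10^-5 N; m₁ = 1.05×10^11 kg; m₂ = 2620 kg; G = 6.674×10^-11 N·m²/kg².
r = 26422 m
26422 m × (1 mi / 1609 m) = 16.42 mi

16.4 mi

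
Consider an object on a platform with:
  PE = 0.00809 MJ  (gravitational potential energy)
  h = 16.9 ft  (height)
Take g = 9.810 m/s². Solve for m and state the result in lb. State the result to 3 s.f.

Rearranging PE = m·g·h for m: m = PE/(g·h).
PE = 0.00809 MJ = 8090 J; h = 16.9 ft = 5.151 m; g = 9.810 m/s².
m = 160.1 kg
160.1 kg × (1 lb / 0.4536 kg) = 352.9 lb

353 lb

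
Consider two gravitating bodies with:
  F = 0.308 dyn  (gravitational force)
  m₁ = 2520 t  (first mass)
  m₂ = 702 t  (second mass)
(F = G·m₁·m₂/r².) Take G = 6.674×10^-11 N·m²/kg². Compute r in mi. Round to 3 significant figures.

From Newton's law of gravitation: r = √(G·m₁m₂/F).
F = 0.308 dyn = 3.080×10^-6 N; m₁ = 2520 t = 2.520×10^6 kg; m₂ = 702 t = 7.020×10^5 kg; G = 6.674×10^-11 N·m²/kg².
r = 6191 m
6191 m × (1 mi / 1609 m) = 3.847 mi

3.85 mi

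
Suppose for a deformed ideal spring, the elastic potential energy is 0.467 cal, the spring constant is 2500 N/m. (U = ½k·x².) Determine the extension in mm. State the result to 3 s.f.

39.5 mm

Rearranging U = ½k·x² for x: x = √(2U/k).
U = 0.467 cal = 1.954 J; k = 2500 N/m.
x = 0.03954 m
0.03954 m × (1 mm / 0.001000 m) = 39.54 mm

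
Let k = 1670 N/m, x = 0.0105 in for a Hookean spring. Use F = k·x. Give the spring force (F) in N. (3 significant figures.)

0.445 N

F is given directly by: F = kx.
k = 1670 N/m; x = 0.0105 in = 2.667×10^-4 m.
F = 0.4454 N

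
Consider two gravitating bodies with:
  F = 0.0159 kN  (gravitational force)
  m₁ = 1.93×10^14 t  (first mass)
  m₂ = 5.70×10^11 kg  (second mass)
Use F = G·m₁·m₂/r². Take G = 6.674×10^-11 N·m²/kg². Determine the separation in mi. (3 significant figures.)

From Newton's law of gravitation: r = √(G·m₁m₂/F).
F = 0.0159 kN = 15.90 N; m₁ = 1.93×10^14 t = 1.930×10^17 kg; m₂ = 5.70×10^11 kg; G = 6.674×10^-11 N·m²/kg².
r = 6.795×10^8 m
6.795×10^8 m × (1 mi / 1609 m) = 4.222×10^5 mi

4.22×10^5 mi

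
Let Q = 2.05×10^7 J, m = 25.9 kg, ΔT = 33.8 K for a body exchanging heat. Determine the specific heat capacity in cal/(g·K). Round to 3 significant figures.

5.60 cal/(g·K)

Solving Q = m·c·ΔT for c: c = Q/(m·ΔT).
Q = 2.05×10^7 J; m = 25.9 kg; ΔT = 33.8 K.
c = 23417 J/(kg·K)
23417 J/(kg·K) × (1 cal/(g·K) / 4184 J/(kg·K)) = 5.597 cal/(g·K)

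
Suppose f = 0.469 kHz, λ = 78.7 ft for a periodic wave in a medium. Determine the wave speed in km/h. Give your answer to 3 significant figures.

Directly: v = fλ.
f = 0.469 kHz = 469.0 Hz; λ = 78.7 ft = 23.99 m.
v = 11250 m/s
11250 m/s × (1 km/h / 0.2778 m/s) = 40501 km/h

40500 km/h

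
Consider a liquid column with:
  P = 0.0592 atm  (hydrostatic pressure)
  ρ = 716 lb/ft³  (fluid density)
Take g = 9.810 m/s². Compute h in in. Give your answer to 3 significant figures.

Rearranging: h = P/(ρ·g).
P = 0.0592 atm = 5998 Pa; ρ = 716 lb/ft³ = 11469 kg/m³; g = 9.810 m/s².
h = 0.05331 m
0.05331 m × (1 in / 0.02540 m) = 2.099 in

2.10 in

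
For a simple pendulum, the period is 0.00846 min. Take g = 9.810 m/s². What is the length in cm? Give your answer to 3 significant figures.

6.40 cm

Rearranging T = 2π√(L/g) for L: L = g·(T/2π)².
T = 0.00846 min = 0.5076 s; g = 9.810 m/s².
L = 0.06403 m
0.06403 m × (1 cm / 0.01000 m) = 6.403 cm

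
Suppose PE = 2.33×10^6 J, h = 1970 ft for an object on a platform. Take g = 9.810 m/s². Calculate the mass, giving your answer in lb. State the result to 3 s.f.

Solving PE = m·g·h for m: m = PE/(g·h).
PE = 2.33×10^6 J; h = 1970 ft = 600.5 m; g = 9.810 m/s².
m = 395.6 kg
395.6 kg × (1 lb / 0.4536 kg) = 872.0 lb

872 lb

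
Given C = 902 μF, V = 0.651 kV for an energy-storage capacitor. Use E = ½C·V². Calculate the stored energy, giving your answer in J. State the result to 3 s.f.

191 J

E is given directly by: E = ½CV².
C = 902 μF = 9.020×10^-4 F; V = 0.651 kV = 651.0 V.
E = 191.1 J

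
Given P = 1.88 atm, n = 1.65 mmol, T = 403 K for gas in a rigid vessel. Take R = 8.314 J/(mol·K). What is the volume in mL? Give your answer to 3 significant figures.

29.0 mL

Rearranging: V = nRT/P.
P = 1.88 atm = 1.905×10^5 Pa; n = 1.65 mmol = 0.001650 mol; T = 403 K; R = 8.314 J/(mol·K).
V = 2.902×10^-5 m³
2.902×10^-5 m³ × (1 mL / 1.000×10^-6 m³) = 29.02 mL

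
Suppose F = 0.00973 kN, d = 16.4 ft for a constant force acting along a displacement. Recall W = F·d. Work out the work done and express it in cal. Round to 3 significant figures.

11.6 cal

Directly: W = F·d.
F = 0.00973 kN = 9.730 N; d = 16.4 ft = 4.999 m.
W = 48.64 J
48.64 J × (1 cal / 4.184 J) = 11.62 cal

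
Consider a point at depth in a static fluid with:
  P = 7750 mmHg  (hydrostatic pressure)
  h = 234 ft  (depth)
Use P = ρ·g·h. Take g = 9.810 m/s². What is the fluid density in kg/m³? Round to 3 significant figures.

1480 kg/m³

Rearranging P = ρ·g·h for ρ: ρ = P/(g·h).
P = 7750 mmHg = 1.033×10^6 Pa; h = 234 ft = 71.32 m; g = 9.810 m/s².
ρ = 1477 kg/m³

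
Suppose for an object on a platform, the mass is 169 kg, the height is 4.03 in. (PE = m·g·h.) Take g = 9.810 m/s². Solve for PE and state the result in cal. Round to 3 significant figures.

40.6 cal

Directly: PE = mgh.
m = 169 kg; h = 4.03 in = 0.1024 m; g = 9.810 m/s².
PE = 169.7 J
169.7 J × (1 cal / 4.184 J) = 40.56 cal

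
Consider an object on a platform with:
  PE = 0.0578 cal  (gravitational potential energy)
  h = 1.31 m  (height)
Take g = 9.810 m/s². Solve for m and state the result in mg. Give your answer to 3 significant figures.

Solving PE = m·g·h for m: m = PE/(g·h).
PE = 0.0578 cal = 0.2418 J; h = 1.31 m; g = 9.810 m/s².
m = 0.01882 kg
0.01882 kg × (1 mg / 1.000×10^-6 kg) = 18818 mg

18800 mg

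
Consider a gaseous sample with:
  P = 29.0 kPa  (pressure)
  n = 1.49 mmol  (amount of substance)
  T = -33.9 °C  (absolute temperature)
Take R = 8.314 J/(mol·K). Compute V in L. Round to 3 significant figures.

From the ideal-gas law: V = nRT/P.
P = 29.0 kPa = 29000 Pa; n = 1.49 mmol = 0.001490 mol; T = -33.9 °C = 239.2 K; R = 8.314 J/(mol·K).
V = 1.022×10^-4 m³
1.022×10^-4 m³ × (1 L / 0.001000 m³) = 0.1022 L

0.102 L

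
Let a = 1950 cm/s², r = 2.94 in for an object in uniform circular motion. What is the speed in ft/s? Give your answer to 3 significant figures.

Solving a = v²/r for v: v = √(a·r).
a = 1950 cm/s² = 19.50 m/s²; r = 2.94 in = 0.07468 m.
v = 1.207 m/s
1.207 m/s × (1 ft/s / 0.3048 m/s) = 3.959 ft/s

3.96 ft/s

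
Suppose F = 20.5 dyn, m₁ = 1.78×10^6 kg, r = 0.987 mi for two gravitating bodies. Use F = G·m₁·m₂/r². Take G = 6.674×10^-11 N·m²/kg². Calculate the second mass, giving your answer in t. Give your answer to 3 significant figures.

From Newton's law of gravitation: m₂ = F·r²/(G·m₁).
F = 20.5 dyn = 2.050×10^-4 N; m₁ = 1.78×10^6 kg; r = 0.987 mi = 1588 m; G = 6.674×10^-11 N·m²/kg².
m₂ = 4.354×10^6 kg
4.354×10^6 kg × (1 t / 1000 kg) = 4354 t

4350 t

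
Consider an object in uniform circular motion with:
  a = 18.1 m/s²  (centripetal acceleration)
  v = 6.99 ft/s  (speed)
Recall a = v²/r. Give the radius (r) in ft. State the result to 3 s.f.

0.823 ft

Solving a = v²/r for r: r = v²/a.
a = 18.1 m/s²; v = 6.99 ft/s = 2.131 m/s.
r = 0.2508 m
0.2508 m × (1 ft / 0.3048 m) = 0.8228 ft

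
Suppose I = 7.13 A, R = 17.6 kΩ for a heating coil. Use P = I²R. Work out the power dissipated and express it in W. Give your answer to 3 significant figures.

8.95×10^5 W

P is given directly by: P = I²R.
I = 7.13 A; R = 17.6 kΩ = 17600 Ω.
P = 8.947×10^5 W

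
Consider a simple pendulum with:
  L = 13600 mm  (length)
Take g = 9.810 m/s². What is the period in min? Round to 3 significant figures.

Directly: T = 2π√(L/g).
L = 13600 mm = 13.60 m; g = 9.810 m/s².
T = 7.398 s
7.398 s × (1 min / 60.00 s) = 0.1233 min

0.123 min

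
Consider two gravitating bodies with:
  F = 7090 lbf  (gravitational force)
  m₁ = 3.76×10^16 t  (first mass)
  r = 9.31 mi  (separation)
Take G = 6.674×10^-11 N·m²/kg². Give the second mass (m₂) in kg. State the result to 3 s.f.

2820 kg

Solving F = G·m₁·m₂/r² for m₂: m₂ = F·r²/(G·m₁).
F = 7090 lbf = 31538 N; m₁ = 3.76×10^16 t = 3.760×10^19 kg; r = 9.31 mi = 14983 m; G = 6.674×10^-11 N·m²/kg².
m₂ = 2821 kg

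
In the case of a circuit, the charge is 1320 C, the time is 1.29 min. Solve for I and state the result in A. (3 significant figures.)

Rearranging q = I·t for I: I = q/t.
q = 1320 C; t = 1.29 min = 77.40 s.
I = 17.05 A

17.1 A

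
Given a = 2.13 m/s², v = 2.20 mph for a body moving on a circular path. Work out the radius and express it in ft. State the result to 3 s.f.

1.49 ft

Rearranging a = v²/r for r: r = v²/a.
a = 2.13 m/s²; v = 2.20 mph = 0.9835 m/s.
r = 0.4541 m
0.4541 m × (1 ft / 0.3048 m) = 1.490 ft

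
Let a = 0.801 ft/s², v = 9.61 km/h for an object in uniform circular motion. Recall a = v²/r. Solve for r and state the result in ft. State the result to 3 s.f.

95.8 ft

Solving a = v²/r for r: r = v²/a.
a = 0.801 ft/s² = 0.2441 m/s²; v = 9.61 km/h = 2.669 m/s.
r = 29.19 m
29.19 m × (1 ft / 0.3048 m) = 95.76 ft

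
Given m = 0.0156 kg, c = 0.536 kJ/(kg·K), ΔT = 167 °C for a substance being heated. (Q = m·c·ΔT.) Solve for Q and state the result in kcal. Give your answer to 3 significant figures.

Q is given directly by: Q = mcΔT.
m = 0.0156 kg; c = 0.536 kJ/(kg·K) = 536.0 J/(kg·K); ΔT = 167 °C = 167.0 K.
Q = 1396 J  (the unit combination reduces to kg·m²/s² = J)
1396 J × (1 kcal / 4184 J) = 0.3337 kcal

0.334 kcal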